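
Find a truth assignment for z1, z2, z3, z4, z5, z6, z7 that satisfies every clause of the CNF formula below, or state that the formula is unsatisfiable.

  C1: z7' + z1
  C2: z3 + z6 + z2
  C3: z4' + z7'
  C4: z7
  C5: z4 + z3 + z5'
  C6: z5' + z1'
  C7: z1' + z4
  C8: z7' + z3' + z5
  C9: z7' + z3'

UNSATISFIABLE

From the singleton clause (z7), z7 = 1.
From the singleton clause (z1), z1 = 1.
From the singleton clause (z4'), z4 = 0.
But (z4) is also a unit clause — contradiction.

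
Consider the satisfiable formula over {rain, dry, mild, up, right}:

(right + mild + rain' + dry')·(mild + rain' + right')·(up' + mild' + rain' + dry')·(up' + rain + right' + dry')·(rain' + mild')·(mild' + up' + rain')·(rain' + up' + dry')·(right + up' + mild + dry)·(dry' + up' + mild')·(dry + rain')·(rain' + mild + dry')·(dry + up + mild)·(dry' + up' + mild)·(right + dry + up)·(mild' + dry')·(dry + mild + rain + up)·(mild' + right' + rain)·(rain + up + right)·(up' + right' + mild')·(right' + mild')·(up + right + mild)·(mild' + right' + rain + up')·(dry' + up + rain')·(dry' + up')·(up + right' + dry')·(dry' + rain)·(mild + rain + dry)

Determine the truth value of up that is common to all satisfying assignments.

Suppose up = 0.
Branch on rain: set rain = 0.
Unit clause (right) forces right = 1.
Unit clause (mild') forces mild = 0.
Unit clause (dry) forces dry = 1.
That conflicts with the unit clause (dry').
That branch fails; take rain = 1 instead.
Unit clause (mild') forces mild = 0.
Unit clause (right') forces right = 0.
That conflicts with the unit clause (right).
Neither rain = 1 nor rain = 0 works.
So every satisfying assignment has up = True.

True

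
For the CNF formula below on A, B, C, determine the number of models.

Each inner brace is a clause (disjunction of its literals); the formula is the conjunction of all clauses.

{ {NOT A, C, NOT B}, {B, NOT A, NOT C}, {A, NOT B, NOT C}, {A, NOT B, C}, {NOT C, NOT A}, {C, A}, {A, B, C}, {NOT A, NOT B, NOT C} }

There are 2^3 = 8 truth assignments over (A, B, C).
Check each against the 8 clauses (columns in the order A, B, C):
  F F F  ✗ fails (C OR A)
  F F T  ✓ satisfies all
  F T F  ✗ fails (A OR NOT B OR C)
  F T T  ✗ fails (A OR NOT B OR NOT C)
  T F F  ✓ satisfies all
  T F T  ✗ fails (B OR NOT A OR NOT C)
  T T F  ✗ fails (NOT A OR C OR NOT B)
  T T T  ✗ fails (NOT C OR NOT A)
2 of the 8 rows are models.

2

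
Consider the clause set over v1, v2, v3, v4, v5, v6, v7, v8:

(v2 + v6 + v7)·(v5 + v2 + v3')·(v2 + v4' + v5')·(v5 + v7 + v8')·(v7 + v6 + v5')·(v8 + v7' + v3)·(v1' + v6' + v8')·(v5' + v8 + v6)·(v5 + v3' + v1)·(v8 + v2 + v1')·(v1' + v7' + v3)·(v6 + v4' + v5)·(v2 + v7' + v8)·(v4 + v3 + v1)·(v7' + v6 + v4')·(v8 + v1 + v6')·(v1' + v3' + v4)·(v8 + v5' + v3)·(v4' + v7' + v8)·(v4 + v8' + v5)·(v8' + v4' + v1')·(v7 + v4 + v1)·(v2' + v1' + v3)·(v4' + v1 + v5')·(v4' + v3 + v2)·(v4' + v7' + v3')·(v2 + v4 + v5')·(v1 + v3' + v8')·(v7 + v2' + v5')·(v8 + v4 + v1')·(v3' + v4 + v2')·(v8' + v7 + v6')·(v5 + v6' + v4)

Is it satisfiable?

Suppose v2 = 1.
Suppose v1 = 0.
Suppose v5 = 0.
Unit clause (v3') forces v3 = 0.
Unit clause (v4) forces v4 = 1.
Unit clause (v6) forces v6 = 1.
Unit clause (v8) forces v8 = 1.
Unit clause (v7) forces v7 = 1.
Every clause now holds.
A satisfying assignment: v1=0,  v2=1,  v3=0,  v4=1,  v5=0,  v6=1,  v7=1,  v8=1.

Yes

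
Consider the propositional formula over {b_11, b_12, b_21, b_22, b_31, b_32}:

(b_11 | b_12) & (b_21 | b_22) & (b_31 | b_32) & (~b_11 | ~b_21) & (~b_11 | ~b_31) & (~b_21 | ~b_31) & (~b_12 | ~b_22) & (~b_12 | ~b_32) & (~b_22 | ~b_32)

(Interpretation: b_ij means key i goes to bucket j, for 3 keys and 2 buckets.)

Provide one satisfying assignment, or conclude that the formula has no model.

UNSATISFIABLE

Suppose b_11 = 1.
From the singleton clause (~b_21), b_21 = 0.
From the singleton clause (b_22), b_22 = 1.
From the singleton clause (~b_31), b_31 = 0.
From the singleton clause (b_32), b_32 = 1.
Now (~b_32) is unsatisfied and unit — conflict.
Undo b_11 and try b_11 = 0.
From the singleton clause (b_12), b_12 = 1.
From the singleton clause (~b_22), b_22 = 0.
From the singleton clause (b_21), b_21 = 1.
From the singleton clause (~b_31), b_31 = 0.
From the singleton clause (b_32), b_32 = 1.
Now (~b_32) is unsatisfied and unit — conflict.
Either choice for b_11 ends in contradiction.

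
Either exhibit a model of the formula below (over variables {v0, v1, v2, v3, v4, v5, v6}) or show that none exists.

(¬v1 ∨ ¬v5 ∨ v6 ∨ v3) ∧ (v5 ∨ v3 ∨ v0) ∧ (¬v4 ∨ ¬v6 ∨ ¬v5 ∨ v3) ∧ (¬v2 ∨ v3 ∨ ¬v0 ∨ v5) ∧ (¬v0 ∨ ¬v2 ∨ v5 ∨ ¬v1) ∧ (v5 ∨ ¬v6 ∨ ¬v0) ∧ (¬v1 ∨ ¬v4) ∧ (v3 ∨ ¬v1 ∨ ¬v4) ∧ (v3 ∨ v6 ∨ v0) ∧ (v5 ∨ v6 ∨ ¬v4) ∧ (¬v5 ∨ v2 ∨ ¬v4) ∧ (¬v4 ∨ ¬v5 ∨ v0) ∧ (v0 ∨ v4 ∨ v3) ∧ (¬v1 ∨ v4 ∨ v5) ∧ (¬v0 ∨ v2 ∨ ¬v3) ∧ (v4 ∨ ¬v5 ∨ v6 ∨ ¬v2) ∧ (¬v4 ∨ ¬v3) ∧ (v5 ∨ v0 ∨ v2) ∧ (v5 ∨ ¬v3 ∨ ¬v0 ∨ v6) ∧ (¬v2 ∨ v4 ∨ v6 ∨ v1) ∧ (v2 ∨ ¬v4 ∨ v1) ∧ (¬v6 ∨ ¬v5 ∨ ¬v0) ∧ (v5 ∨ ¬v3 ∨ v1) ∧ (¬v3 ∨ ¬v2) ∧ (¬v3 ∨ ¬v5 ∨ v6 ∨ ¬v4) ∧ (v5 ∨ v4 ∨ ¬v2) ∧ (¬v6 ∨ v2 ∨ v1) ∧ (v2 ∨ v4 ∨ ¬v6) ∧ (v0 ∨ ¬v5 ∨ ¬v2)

v0=False,  v1=True,  v2=False,  v3=True,  v4=False,  v5=True,  v6=False

Suppose v1 = True.
Unit clause (¬v4) forces v4 = False.
Unit clause (v5) forces v5 = True.
Suppose v6 = False.
Unit clause (v3) forces v3 = True.
Unit clause (¬v2) forces v2 = False.
Unit clause (¬v0) forces v0 = False.
This assignment satisfies each clause.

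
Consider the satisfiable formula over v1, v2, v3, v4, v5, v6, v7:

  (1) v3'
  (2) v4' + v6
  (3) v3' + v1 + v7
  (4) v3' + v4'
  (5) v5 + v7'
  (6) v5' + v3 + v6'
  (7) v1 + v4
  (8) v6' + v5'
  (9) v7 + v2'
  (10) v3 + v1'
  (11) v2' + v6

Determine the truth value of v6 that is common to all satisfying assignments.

True

Suppose v6 = 0.
From the singleton clause (v3'), v3 = 0.
From the singleton clause (v4'), v4 = 0.
From the singleton clause (v1), v1 = 1.
That conflicts with the unit clause (v1').
So every satisfying assignment has v6 = True.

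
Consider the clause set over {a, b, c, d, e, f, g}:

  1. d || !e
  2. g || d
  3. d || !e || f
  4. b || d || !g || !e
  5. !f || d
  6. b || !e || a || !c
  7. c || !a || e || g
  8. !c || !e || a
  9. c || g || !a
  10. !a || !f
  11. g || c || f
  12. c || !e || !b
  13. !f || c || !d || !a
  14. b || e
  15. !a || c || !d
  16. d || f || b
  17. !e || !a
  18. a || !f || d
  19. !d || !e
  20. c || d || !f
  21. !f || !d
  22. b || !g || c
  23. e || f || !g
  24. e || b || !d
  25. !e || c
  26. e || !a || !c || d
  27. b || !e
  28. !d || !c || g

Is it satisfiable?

No

Try d = true.
(!e) alone gives e = false.
(b) alone gives b = true.
(!f) alone gives f = false.
(!g) alone gives g = false.
(c) alone gives c = true.
That conflicts with the unit clause (!c).
Undo d and try d = false.
(!e) alone gives e = false.
(g) alone gives g = true.
(!f) alone gives f = false.
That conflicts with the unit clause (f).
Neither d = true nor d = false works.
No assignment satisfies every clause.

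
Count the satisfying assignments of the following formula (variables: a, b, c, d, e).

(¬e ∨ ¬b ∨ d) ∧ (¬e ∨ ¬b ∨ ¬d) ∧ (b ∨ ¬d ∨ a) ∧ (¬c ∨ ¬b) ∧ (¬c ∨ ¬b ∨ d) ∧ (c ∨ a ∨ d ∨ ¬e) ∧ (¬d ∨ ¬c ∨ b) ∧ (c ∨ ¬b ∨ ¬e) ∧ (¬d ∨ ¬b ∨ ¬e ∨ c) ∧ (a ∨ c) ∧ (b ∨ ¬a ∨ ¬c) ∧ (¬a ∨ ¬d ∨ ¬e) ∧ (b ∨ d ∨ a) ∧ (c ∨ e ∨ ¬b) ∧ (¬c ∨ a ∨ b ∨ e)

3

There are 2^5 = 32 truth assignments over (a, b, c, d, e).
Split on e. With e = True, the clauses containing e are satisfied and ¬e drops from the rest; 1 of the 2^4 = 16 assignments to the other variables satisfy what remains.
With e = False, by the same count on the reduced clause set, 2 assignments work.
(One model: a=T, b=F, c=F, d=F, e=F.)
Total: 1 + 2 = 3.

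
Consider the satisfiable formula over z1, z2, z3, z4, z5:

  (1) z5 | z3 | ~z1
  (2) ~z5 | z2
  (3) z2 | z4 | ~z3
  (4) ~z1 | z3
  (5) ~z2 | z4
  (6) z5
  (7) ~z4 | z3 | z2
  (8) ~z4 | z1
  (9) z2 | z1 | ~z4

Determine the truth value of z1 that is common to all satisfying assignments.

True

Suppose z1 = 0.
The clause (z5) is unit, so z5 = 1.
The clause (z2) is unit, so z2 = 1.
The clause (z4) is unit, so z4 = 1.
But (~z4) is also a unit clause — contradiction.
So every satisfying assignment has z1 = True.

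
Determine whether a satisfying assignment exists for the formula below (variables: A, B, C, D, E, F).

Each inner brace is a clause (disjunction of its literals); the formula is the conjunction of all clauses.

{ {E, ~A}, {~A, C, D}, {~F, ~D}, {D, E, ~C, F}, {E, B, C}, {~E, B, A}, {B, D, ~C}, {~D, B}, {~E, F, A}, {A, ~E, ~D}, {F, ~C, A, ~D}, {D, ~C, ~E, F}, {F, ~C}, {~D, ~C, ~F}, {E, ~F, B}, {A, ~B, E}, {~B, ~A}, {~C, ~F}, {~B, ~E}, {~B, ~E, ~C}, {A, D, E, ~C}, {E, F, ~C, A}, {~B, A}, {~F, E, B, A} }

No

Case E = 1:
Unit clause (~B) forces B = 0.
Unit clause (A) forces A = 1.
Unit clause (~D) forces D = 0.
Unit clause (C) forces C = 1.
But (~C) is also a unit clause — contradiction.
Undo E and try E = 0.
Unit clause (~A) forces A = 0.
Unit clause (~B) forces B = 0.
Unit clause (C) forces C = 1.
Unit clause (D) forces D = 1.
But (~D) is also a unit clause — contradiction.
Either choice for E ends in contradiction.
No assignment satisfies every clause.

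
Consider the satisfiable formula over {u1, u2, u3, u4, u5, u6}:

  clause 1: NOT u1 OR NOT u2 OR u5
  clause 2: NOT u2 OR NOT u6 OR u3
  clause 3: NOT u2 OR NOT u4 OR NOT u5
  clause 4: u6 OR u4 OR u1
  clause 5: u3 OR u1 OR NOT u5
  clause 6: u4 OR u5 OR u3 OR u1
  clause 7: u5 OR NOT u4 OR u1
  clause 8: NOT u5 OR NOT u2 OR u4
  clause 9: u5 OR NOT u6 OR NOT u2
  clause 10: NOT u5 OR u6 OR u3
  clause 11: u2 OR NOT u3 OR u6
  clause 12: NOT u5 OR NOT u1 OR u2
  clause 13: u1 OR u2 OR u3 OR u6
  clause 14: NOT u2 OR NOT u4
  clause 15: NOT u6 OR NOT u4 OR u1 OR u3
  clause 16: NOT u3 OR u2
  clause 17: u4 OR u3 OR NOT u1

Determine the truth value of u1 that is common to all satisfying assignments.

Suppose u1 = false.
Case u6 = true:
Case u2 = false:
(NOT u3) alone gives u3 = false.
(NOT u5) alone gives u5 = false.
(u4) alone gives u4 = true.
That conflicts with the unit clause (NOT u4).
That branch fails; take u2 = true instead.
(u3) alone gives u3 = true.
(u5) alone gives u5 = true.
(NOT u4) alone gives u4 = false.
That conflicts with the unit clause (u4).
Both values of u2 lead to a conflict.
That branch fails; take u6 = false instead.
(u4) alone gives u4 = true.
(u5) alone gives u5 = true.
(NOT u2) alone gives u2 = false.
(u3) alone gives u3 = true.
That conflicts with the unit clause (NOT u3).
Both values of u6 lead to a conflict.
So every satisfying assignment has u1 = True.

True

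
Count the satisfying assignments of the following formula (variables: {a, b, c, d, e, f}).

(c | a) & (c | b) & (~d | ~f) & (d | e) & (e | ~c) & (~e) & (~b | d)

1

There are 2^6 = 64 truth assignments over (a, b, c, d, e, f).
Split on f. With f = 1, the clauses containing f are satisfied and ~f drops from the rest; 0 of the 2^5 = 32 assignments to the other variables satisfy what remains.
With f = 0, by the same count on the reduced clause set, 1 assignment works.
(One model: a=T, b=T, c=F, d=T, e=F, f=F.)
Total: 0 + 1 = 1.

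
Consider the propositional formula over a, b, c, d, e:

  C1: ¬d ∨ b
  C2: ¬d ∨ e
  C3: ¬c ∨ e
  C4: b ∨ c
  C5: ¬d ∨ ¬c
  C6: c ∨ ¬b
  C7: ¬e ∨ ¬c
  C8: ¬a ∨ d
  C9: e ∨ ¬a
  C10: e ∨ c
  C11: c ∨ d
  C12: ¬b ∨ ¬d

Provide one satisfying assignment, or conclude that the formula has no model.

UNSATISFIABLE

Suppose d = False.
Unit clause (¬a) forces a = False.
Unit clause (c) forces c = True.
Unit clause (e) forces e = True.
That conflicts with the unit clause (¬e).
Undo d and try d = True.
Unit clause (b) forces b = True.
That conflicts with the unit clause (¬b).
Neither d = True nor d = False works.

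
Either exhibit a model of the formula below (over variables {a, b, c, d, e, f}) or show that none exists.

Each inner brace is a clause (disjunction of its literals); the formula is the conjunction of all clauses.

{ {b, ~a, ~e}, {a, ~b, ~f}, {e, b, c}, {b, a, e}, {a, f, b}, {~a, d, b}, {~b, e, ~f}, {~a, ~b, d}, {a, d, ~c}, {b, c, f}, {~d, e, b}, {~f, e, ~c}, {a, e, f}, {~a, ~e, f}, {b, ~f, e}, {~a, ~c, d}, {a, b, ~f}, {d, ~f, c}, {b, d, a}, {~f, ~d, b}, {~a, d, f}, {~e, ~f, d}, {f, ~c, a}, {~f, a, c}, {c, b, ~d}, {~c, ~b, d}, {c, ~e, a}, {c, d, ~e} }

Try b = 1.
Try a = 1.
From the singleton clause (d), d = 1.
Try e = 1.
From the singleton clause (f), f = 1.
No clause remains; c is free.

a: 1,  b: 1,  c: 1,  d: 1,  e: 1,  f: 1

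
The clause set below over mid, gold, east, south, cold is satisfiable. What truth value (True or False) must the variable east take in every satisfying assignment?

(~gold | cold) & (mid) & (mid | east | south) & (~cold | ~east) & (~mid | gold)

Suppose east = 1.
(mid) alone gives mid = 1.
(~cold) alone gives cold = 0.
(~gold) alone gives gold = 0.
That conflicts with the unit clause (gold).
So every satisfying assignment has east = False.

False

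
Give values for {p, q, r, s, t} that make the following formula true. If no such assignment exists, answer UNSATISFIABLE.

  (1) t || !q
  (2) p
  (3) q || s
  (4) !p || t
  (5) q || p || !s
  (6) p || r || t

(p) alone gives p = true.
(t) alone gives t = true.
Case q = true:
All clauses hold; r, s can take either value.

p=true,  q=true,  r=true,  s=false,  t=true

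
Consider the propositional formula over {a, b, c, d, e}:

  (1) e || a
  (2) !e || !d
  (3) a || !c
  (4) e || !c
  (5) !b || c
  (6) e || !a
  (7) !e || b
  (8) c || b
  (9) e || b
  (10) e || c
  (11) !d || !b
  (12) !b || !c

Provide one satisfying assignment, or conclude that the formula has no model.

UNSATISFIABLE

Branch on e: set e = true.
Unit clause (!d) forces d = false.
Unit clause (b) forces b = true.
Unit clause (c) forces c = true.
That conflicts with the unit clause (!c).
So e must be the other value — set e = false.
Unit clause (a) forces a = true.
That conflicts with the unit clause (!a).
Neither e = true nor e = false works.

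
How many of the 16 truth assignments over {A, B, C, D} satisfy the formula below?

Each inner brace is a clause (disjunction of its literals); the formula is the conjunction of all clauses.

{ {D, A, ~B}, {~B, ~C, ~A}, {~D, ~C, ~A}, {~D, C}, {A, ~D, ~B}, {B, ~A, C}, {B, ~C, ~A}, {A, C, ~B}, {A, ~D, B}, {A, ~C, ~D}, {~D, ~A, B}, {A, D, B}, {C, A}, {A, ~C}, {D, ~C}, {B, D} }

There are 2^4 = 16 truth assignments over (A, B, C, D).
Check each against the 16 clauses (columns in the order A, B, C, D):
  F F F F  ✗ fails (A | D | B)
  F F F T  ✗ fails (~D | C)
  F F T F  ✗ fails (A | D | B)
  F F T T  ✗ fails (A | ~D | B)
  F T F F  ✗ fails (D | A | ~B)
  F T F T  ✗ fails (~D | C)
  F T T F  ✗ fails (D | A | ~B)
  F T T T  ✗ fails (A | ~D | ~B)
  T F F F  ✗ fails (B | ~A | C)
  T F F T  ✗ fails (~D | C)
  T F T F  ✗ fails (B | ~C | ~A)
  T F T T  ✗ fails (~D | ~C | ~A)
  T T F F  ✓ satisfies all
  T T F T  ✗ fails (~D | C)
  T T T F  ✗ fails (~B | ~C | ~A)
  T T T T  ✗ fails (~B | ~C | ~A)
1 of the 16 rows is a model.

1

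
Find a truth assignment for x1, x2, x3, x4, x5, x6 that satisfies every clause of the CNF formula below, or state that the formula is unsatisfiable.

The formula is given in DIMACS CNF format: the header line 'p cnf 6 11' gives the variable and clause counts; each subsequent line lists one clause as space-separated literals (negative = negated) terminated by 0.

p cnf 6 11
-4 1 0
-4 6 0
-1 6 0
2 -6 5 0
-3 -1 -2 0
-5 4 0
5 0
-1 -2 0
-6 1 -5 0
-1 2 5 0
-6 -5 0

UNSATISFIABLE

From the singleton clause (x5), x5 = True.
From the singleton clause (x4), x4 = True.
From the singleton clause (x1), x1 = True.
From the singleton clause (x6), x6 = True.
But (¬x6) is also a unit clause — contradiction.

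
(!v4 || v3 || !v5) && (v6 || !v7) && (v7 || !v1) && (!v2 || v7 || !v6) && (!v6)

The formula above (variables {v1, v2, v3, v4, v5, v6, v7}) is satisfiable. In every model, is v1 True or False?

False

Suppose v1 = true.
Unit clause (v7) forces v7 = true.
Unit clause (v6) forces v6 = true.
That conflicts with the unit clause (!v6).
So every satisfying assignment has v1 = False.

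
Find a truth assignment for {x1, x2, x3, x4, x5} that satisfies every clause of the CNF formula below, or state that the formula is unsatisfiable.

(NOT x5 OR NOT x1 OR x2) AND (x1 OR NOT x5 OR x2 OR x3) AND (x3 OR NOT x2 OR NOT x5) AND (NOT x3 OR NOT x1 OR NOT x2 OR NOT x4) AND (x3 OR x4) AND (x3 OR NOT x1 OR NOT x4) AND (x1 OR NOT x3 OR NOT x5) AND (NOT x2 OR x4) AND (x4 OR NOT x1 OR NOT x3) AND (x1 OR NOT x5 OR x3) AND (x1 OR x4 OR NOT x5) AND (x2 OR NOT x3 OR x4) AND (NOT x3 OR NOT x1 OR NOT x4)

x1=false,  x2=false,  x3=false,  x4=true,  x5=false

Suppose x3 = false.
(x4) alone gives x4 = true.
(NOT x1) alone gives x1 = false.
(NOT x5) alone gives x5 = false.
All clauses hold; x2 can take either value.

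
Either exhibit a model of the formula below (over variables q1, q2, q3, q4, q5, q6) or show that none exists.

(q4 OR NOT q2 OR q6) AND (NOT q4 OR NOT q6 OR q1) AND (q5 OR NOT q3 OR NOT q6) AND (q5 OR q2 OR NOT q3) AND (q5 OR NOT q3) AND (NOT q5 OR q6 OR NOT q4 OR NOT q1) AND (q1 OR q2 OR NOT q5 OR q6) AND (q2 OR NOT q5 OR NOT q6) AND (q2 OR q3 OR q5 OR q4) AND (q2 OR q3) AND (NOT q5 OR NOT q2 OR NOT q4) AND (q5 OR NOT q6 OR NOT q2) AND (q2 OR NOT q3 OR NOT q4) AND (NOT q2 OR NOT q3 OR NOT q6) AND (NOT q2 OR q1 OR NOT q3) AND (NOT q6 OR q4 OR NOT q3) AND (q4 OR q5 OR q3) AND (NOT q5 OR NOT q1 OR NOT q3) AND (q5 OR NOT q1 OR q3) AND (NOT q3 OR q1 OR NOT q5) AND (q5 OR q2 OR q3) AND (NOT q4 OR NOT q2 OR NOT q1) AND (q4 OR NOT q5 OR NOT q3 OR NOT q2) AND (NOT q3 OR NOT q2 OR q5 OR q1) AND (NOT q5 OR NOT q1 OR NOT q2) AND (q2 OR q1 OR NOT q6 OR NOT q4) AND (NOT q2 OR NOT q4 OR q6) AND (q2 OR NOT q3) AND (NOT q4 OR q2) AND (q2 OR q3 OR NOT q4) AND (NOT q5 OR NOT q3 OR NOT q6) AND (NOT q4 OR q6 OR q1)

Branch on q5: set q5 = true.
Branch on q2: set q2 = true.
From the singleton clause (NOT q4), q4 = false.
From the singleton clause (q6), q6 = true.
From the singleton clause (NOT q3), q3 = false.
From the singleton clause (NOT q1), q1 = false.
This assignment satisfies each clause.

q1: false, q2: true, q3: false, q4: false, q5: true, q6: true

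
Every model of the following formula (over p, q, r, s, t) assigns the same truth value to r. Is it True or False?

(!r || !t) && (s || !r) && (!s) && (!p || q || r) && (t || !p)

False

Suppose r = true.
Unit clause (!t) forces t = false.
Unit clause (s) forces s = true.
Now (!s) is unsatisfied and unit — conflict.
So every satisfying assignment has r = False.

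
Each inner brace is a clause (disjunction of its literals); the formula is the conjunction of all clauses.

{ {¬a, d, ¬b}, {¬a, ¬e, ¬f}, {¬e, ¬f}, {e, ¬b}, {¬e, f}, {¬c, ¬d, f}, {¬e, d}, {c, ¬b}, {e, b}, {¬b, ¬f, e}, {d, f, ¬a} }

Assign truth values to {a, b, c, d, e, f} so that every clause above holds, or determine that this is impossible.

Branch on e: set e = False.
The clause (¬b) is unit, so b = False.
Now (b) is unsatisfied and unit — conflict.
Undo e and try e = True.
The clause (¬f) is unit, so f = False.
Now (f) is unsatisfied and unit — conflict.
Neither e = True nor e = False works.

UNSATISFIABLE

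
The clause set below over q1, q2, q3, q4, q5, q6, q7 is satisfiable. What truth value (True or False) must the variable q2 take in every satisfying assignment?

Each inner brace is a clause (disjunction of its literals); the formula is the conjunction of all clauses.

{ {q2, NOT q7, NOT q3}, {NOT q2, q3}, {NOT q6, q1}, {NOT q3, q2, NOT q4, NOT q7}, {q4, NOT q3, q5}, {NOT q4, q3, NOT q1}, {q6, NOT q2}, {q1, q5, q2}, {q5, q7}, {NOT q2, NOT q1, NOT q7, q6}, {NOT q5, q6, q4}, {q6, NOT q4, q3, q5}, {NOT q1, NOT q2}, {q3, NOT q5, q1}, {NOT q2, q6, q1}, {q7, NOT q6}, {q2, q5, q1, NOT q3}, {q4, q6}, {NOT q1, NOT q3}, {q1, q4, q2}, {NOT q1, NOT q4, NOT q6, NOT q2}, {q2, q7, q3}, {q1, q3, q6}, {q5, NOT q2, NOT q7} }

Suppose q2 = true.
(q3) alone gives q3 = true.
(q6) alone gives q6 = true.
(q1) alone gives q1 = true.
That conflicts with the unit clause (NOT q1).
So every satisfying assignment has q2 = False.

False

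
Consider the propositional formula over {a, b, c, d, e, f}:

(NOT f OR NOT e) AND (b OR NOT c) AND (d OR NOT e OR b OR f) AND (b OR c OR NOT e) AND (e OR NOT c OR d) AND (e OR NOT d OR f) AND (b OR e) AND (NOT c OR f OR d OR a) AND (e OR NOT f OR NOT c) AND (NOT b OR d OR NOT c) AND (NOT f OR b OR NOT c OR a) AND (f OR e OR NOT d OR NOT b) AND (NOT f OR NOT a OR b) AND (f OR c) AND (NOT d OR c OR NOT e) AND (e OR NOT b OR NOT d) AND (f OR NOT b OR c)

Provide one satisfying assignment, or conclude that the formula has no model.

Try f = true.
The clause (NOT e) is unit, so e = false.
The clause (b) is unit, so b = true.
The clause (NOT c) is unit, so c = false.
The clause (NOT d) is unit, so d = false.
All clauses hold; a can take either value.

a=true; b=true; c=false; d=false; e=false; f=true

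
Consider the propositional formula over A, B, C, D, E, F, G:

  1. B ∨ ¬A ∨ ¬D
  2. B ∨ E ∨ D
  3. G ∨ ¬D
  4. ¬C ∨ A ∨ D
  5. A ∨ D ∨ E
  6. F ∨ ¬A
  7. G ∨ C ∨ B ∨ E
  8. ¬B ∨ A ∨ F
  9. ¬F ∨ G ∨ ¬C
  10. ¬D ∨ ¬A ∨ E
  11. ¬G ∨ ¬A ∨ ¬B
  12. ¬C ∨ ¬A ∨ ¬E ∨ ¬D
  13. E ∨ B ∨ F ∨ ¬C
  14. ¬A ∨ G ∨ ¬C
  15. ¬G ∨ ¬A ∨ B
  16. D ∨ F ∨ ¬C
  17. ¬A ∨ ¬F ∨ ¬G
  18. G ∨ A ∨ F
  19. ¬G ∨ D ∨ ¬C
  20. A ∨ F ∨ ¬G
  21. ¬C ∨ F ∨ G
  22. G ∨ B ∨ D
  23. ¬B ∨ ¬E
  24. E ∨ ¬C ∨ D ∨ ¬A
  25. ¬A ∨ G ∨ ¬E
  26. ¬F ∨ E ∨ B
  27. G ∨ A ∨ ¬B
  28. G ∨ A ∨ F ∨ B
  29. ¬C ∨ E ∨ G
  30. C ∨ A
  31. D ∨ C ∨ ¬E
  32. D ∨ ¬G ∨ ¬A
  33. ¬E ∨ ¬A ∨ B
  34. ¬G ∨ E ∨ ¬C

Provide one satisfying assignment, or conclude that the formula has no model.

Suppose G = False.
(¬D) alone gives D = False.
(B) alone gives B = True.
(¬E) alone gives E = False.
(A) alone gives A = True.
(F) alone gives F = True.
(¬C) alone gives C = False.
Every clause now holds.

A=True, B=True, C=False, D=False, E=False, F=True, G=False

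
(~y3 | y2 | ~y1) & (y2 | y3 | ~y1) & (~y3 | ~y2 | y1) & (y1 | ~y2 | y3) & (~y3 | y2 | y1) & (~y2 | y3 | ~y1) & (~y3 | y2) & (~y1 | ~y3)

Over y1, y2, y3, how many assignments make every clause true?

There are 2^3 = 8 truth assignments over (y1, y2, y3).
Check each against the 8 clauses (columns in the order y1, y2, y3):
  F F F  ✓ satisfies all
  F F T  ✗ fails (~y3 | y2 | y1)
  F T F  ✗ fails (y1 | ~y2 | y3)
  F T T  ✗ fails (~y3 | ~y2 | y1)
  T F F  ✗ fails (y2 | y3 | ~y1)
  T F T  ✗ fails (~y3 | y2 | ~y1)
  T T F  ✗ fails (~y2 | y3 | ~y1)
  T T T  ✗ fails (~y1 | ~y3)
1 of the 8 rows is a model.

1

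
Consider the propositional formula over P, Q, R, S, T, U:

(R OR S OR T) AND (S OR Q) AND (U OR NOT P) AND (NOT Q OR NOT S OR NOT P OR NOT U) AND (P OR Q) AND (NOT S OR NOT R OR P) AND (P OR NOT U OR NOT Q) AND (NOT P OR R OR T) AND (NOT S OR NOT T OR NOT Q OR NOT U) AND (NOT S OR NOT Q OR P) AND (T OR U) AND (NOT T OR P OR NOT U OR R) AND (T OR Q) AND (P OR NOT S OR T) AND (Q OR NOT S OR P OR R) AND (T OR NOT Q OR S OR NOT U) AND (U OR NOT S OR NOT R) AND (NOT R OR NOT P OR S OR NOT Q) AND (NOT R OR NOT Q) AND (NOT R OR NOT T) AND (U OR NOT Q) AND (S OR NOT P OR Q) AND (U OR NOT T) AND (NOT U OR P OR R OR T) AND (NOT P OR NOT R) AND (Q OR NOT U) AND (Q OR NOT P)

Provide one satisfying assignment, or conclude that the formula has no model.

P: true, Q: true, R: false, S: false, T: true, U: true

Suppose S = false.
The clause (Q) is unit, so Q = true.
The clause (NOT R) is unit, so R = false.
The clause (T) is unit, so T = true.
The clause (U) is unit, so U = true.
The clause (P) is unit, so P = true.
This assignment satisfies each clause.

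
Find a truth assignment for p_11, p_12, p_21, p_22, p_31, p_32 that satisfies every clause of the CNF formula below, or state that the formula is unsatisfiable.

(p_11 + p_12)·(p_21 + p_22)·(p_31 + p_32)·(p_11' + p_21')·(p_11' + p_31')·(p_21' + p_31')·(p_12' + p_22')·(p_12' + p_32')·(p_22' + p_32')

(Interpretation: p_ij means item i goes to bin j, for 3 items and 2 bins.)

UNSATISFIABLE

Case p_11 = 1:
Unit clause (p_21') forces p_21 = 0.
Unit clause (p_22) forces p_22 = 1.
Unit clause (p_31') forces p_31 = 0.
Unit clause (p_32) forces p_32 = 1.
But (p_32') is also a unit clause — contradiction.
That branch fails; take p_11 = 0 instead.
Unit clause (p_12) forces p_12 = 1.
Unit clause (p_22') forces p_22 = 0.
Unit clause (p_21) forces p_21 = 1.
Unit clause (p_31') forces p_31 = 0.
Unit clause (p_32) forces p_32 = 1.
But (p_32') is also a unit clause — contradiction.
Either choice for p_11 ends in contradiction.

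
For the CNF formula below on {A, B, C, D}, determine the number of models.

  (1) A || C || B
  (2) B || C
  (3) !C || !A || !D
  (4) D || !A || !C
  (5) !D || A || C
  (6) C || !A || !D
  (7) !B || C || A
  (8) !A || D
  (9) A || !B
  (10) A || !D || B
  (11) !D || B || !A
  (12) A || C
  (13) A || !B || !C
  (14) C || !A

1

There are 2^4 = 16 truth assignments over (A, B, C, D).
Check each against the 14 clauses (columns in the order A, B, C, D):
  F F F F  ✗ fails (A || C || B)
  F F F T  ✗ fails (A || C || B)
  F F T F  ✓ satisfies all
  F F T T  ✗ fails (A || !D || B)
  F T F F  ✗ fails (!B || C || A)
  F T F T  ✗ fails (!D || A || C)
  F T T F  ✗ fails (A || !B)
  F T T T  ✗ fails (A || !B)
  T F F F  ✗ fails (B || C)
  T F F T  ✗ fails (B || C)
  T F T F  ✗ fails (D || !A || !C)
  T F T T  ✗ fails (!C || !A || !D)
  T T F F  ✗ fails (!A || D)
  T T F T  ✗ fails (C || !A || !D)
  T T T F  ✗ fails (D || !A || !C)
  T T T T  ✗ fails (!C || !A || !D)
1 of the 16 rows is a model.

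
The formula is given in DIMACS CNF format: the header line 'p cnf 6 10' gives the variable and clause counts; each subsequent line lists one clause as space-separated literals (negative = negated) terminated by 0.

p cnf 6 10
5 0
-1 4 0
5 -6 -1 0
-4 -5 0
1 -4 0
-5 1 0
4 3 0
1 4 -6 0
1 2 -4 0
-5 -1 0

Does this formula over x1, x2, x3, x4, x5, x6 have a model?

No

Unit clause (x5) forces x5 = True.
Unit clause (¬x4) forces x4 = False.
Unit clause (¬x1) forces x1 = False.
That conflicts with the unit clause (x1).
No assignment satisfies every clause.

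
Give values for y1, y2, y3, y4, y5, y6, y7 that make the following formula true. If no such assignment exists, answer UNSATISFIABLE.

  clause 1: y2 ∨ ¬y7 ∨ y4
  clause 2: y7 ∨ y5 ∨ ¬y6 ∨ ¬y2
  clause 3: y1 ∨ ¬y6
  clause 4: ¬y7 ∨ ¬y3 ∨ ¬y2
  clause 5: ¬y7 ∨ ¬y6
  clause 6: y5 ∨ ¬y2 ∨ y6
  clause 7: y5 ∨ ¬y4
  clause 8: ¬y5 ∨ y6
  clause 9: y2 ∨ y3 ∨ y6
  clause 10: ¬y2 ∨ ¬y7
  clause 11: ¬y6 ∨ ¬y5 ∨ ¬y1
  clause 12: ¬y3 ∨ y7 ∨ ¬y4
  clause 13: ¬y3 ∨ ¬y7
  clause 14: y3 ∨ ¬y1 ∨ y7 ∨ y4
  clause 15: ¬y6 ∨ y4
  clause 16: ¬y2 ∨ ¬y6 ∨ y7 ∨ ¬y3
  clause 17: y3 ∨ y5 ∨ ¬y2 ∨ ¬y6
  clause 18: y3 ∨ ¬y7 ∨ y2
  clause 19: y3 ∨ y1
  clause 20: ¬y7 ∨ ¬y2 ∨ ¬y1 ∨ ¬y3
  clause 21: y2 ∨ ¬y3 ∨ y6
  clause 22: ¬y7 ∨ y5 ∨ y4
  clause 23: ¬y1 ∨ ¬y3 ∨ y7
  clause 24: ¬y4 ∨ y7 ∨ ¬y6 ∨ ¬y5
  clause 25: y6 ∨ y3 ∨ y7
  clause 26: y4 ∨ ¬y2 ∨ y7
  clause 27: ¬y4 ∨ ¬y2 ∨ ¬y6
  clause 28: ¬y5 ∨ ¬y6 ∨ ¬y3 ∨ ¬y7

Suppose y1 = True.
Suppose y7 = False.
The clause (¬y3) is unit, so y3 = False.
The clause (y4) is unit, so y4 = True.
The clause (y5) is unit, so y5 = True.
The clause (y6) is unit, so y6 = True.
But (¬y6) is also a unit clause — contradiction.
So y7 must be the other value — set y7 = True.
The clause (¬y6) is unit, so y6 = False.
The clause (¬y5) is unit, so y5 = False.
The clause (¬y2) is unit, so y2 = False.
The clause (y4) is unit, so y4 = True.
But (¬y4) is also a unit clause — contradiction.
Either choice for y7 ends in contradiction.
So y1 must be the other value — set y1 = False.
The clause (¬y6) is unit, so y6 = False.
The clause (¬y5) is unit, so y5 = False.
The clause (¬y2) is unit, so y2 = False.
The clause (¬y4) is unit, so y4 = False.
The clause (¬y7) is unit, so y7 = False.
The clause (y3) is unit, so y3 = True.
But (¬y3) is also a unit clause — contradiction.
Either choice for y1 ends in contradiction.

UNSATISFIABLE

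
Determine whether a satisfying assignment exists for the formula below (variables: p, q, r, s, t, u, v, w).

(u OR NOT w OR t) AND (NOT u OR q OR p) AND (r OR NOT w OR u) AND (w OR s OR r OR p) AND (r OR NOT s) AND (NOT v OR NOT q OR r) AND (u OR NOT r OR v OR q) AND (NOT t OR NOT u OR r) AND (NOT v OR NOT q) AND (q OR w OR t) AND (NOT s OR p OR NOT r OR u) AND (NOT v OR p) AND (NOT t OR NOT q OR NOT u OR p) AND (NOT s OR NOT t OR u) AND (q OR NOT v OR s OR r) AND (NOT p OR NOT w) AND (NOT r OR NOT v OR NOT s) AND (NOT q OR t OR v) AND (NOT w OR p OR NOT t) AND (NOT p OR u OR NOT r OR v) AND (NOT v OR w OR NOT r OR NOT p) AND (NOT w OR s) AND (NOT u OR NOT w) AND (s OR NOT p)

Suppose r = true.
Suppose v = false.
Suppose u = true.
The clause (NOT w) is unit, so w = false.
Suppose q = false.
The clause (p) is unit, so p = true.
The clause (t) is unit, so t = true.
The clause (s) is unit, so s = true.
All clauses are satisfied.
A satisfying assignment: p: true, q: false, r: true, s: true, t: true, u: true, v: false, w: false.

Yes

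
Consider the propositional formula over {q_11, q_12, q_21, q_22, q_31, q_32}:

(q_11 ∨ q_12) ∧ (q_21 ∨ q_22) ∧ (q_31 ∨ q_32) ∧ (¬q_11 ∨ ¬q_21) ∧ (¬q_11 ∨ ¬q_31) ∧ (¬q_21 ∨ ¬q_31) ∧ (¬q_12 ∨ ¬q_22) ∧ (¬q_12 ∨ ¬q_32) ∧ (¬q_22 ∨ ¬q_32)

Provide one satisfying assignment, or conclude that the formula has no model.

Case q_11 = True:
(¬q_21) alone gives q_21 = False.
(q_22) alone gives q_22 = True.
(¬q_31) alone gives q_31 = False.
(q_32) alone gives q_32 = True.
Now (¬q_32) is unsatisfied and unit — conflict.
That branch fails; take q_11 = False instead.
(q_12) alone gives q_12 = True.
(¬q_22) alone gives q_22 = False.
(q_21) alone gives q_21 = True.
(¬q_31) alone gives q_31 = False.
(q_32) alone gives q_32 = True.
Now (¬q_32) is unsatisfied and unit — conflict.
Neither q_11 = True nor q_11 = False works.

UNSATISFIABLE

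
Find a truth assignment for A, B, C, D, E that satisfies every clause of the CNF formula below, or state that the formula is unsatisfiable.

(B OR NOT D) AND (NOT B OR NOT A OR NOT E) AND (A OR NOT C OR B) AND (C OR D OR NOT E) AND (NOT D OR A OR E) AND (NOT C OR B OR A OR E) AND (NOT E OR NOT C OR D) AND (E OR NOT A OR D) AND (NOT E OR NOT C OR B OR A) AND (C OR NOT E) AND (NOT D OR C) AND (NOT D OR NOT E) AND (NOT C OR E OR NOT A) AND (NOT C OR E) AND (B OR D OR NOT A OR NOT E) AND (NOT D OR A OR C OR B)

A=false, B=false, C=false, D=false, E=false

Try B = false.
The clause (NOT D) is unit, so D = false.
Try A = false.
The clause (NOT C) is unit, so C = false.
The clause (NOT E) is unit, so E = false.
All clauses are satisfied.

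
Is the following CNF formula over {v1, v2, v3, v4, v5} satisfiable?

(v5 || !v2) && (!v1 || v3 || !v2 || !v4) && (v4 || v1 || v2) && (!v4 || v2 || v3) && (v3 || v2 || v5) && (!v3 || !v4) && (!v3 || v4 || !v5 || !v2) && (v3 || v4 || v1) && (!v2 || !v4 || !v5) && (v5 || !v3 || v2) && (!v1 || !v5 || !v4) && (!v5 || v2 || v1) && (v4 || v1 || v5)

Satisfiable

Try v5 = true.
Try v3 = true.
(!v4) alone gives v4 = false.
(!v2) alone gives v2 = false.
(v1) alone gives v1 = true.
Every clause now holds.
A satisfying assignment: v1: true; v2: false; v3: true; v4: false; v5: true.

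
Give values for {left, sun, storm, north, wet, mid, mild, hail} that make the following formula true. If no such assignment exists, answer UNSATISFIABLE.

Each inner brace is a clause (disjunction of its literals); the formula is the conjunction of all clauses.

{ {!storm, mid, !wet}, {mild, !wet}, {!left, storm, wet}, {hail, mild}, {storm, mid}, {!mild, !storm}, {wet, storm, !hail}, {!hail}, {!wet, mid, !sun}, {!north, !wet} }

Unit clause (!hail) forces hail = false.
Unit clause (mild) forces mild = true.
Unit clause (!storm) forces storm = false.
Unit clause (mid) forces mid = true.
Try left = false.
Try north = false.
All clauses hold; sun, wet can take either value.

left ↦ false,  sun ↦ false,  storm ↦ false,  north ↦ false,  wet ↦ false,  mid ↦ true,  mild ↦ true,  hail ↦ false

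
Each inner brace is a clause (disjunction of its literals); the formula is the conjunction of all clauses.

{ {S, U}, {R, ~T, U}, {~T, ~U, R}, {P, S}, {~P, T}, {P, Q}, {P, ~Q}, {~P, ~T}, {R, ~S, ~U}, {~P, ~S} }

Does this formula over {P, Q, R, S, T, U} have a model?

Branch on S: set S = 1.
The clause (~P) is unit, so P = 0.
The clause (Q) is unit, so Q = 1.
But (~Q) is also a unit clause — contradiction.
Undo S and try S = 0.
The clause (U) is unit, so U = 1.
The clause (P) is unit, so P = 1.
The clause (T) is unit, so T = 1.
But (~T) is also a unit clause — contradiction.
Both values of S lead to a conflict.
No assignment satisfies every clause.

Unsatisfiable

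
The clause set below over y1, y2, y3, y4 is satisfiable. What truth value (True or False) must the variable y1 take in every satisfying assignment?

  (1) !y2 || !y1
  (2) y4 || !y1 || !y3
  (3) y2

Suppose y1 = true.
From the singleton clause (!y2), y2 = false.
But (y2) is also a unit clause — contradiction.
So every satisfying assignment has y1 = False.

False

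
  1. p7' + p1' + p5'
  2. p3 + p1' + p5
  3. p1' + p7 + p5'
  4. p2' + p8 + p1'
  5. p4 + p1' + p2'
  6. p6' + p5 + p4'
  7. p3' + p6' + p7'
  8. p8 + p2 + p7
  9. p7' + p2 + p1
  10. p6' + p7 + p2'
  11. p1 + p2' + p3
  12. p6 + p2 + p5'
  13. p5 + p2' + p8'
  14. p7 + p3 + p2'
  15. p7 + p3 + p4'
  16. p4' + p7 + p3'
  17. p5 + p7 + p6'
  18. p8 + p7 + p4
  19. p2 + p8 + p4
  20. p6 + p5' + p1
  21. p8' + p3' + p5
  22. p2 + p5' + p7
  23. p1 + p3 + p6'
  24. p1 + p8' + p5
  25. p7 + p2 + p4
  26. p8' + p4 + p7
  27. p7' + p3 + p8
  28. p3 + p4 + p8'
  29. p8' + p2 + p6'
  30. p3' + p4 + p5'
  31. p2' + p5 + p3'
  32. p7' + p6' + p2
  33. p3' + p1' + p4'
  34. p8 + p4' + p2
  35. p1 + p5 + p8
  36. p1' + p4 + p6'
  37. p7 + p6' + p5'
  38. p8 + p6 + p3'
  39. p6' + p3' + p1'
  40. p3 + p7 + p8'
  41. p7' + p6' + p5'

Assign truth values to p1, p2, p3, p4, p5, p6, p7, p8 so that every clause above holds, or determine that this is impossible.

UNSATISFIABLE

Branch on p7: set p7 = 0.
Branch on p1: set p1 = 0.
Branch on p8: set p8 = 1.
From the singleton clause (p5), p5 = 1.
From the singleton clause (p6), p6 = 1.
But (p6') is also a unit clause — contradiction.
Undo p8 and try p8 = 0.
From the singleton clause (p2), p2 = 1.
From the singleton clause (p6'), p6 = 0.
From the singleton clause (p3), p3 = 1.
But (p3') is also a unit clause — contradiction.
Both values of p8 lead to a conflict.
Undo p1 and try p1 = 1.
From the singleton clause (p5'), p5 = 0.
From the singleton clause (p3), p3 = 1.
From the singleton clause (p4'), p4 = 0.
From the singleton clause (p2'), p2 = 0.
But (p2) is also a unit clause — contradiction.
Both values of p1 lead to a conflict.
Undo p7 and try p7 = 1.
Branch on p1: set p1 = 0.
From the singleton clause (p2), p2 = 1.
From the singleton clause (p3), p3 = 1.
From the singleton clause (p6'), p6 = 0.
From the singleton clause (p5'), p5 = 0.
But (p5) is also a unit clause — contradiction.
Undo p1 and try p1 = 1.
From the singleton clause (p5'), p5 = 0.
From the singleton clause (p3), p3 = 1.
From the singleton clause (p6'), p6 = 0.
From the singleton clause (p8'), p8 = 0.
But (p8) is also a unit clause — contradiction.
Both values of p1 lead to a conflict.
Both values of p7 lead to a conflict.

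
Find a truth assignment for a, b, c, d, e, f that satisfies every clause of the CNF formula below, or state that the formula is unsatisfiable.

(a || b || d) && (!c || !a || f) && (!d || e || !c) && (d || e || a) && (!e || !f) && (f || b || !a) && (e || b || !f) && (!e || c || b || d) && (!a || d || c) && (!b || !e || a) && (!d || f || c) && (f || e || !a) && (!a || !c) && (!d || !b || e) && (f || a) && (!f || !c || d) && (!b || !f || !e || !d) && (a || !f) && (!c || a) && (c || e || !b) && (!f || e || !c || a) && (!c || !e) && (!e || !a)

UNSATISFIABLE

Branch on e: set e = false.
Branch on d: set d = false.
The clause (a) is unit, so a = true.
The clause (c) is unit, so c = true.
That conflicts with the unit clause (!c).
Backtrack on d: now try d = true.
The clause (!c) is unit, so c = false.
The clause (f) is unit, so f = true.
The clause (b) is unit, so b = true.
That conflicts with the unit clause (!b).
Either choice for d ends in contradiction.
Backtrack on e: now try e = true.
The clause (!f) is unit, so f = false.
The clause (a) is unit, so a = true.
That conflicts with the unit clause (!a).
Either choice for e ends in contradiction.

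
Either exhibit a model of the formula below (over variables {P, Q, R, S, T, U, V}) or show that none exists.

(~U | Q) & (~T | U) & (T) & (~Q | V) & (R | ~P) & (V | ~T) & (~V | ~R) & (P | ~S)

(T) alone gives T = 1.
(U) alone gives U = 1.
(Q) alone gives Q = 1.
(V) alone gives V = 1.
(~R) alone gives R = 0.
(~P) alone gives P = 0.
(~S) alone gives S = 0.
This assignment satisfies each clause.

P: 0, Q: 1, R: 0, S: 0, T: 1, U: 1, V: 1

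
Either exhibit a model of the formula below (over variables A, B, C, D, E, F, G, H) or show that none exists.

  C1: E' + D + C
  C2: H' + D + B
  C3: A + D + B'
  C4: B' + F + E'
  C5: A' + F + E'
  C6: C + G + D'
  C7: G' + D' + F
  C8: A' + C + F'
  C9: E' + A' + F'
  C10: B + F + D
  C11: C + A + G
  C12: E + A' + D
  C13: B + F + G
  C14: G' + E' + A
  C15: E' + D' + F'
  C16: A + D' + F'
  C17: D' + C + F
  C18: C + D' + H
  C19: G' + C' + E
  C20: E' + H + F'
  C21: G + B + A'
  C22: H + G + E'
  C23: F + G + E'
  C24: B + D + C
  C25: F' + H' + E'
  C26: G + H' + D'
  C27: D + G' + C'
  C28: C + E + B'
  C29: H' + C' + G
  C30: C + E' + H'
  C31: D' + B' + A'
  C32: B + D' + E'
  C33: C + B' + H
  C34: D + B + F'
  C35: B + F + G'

Suppose E = 0.
Suppose A = 0.
Suppose D = 1.
Unit clause (F') forces F = 0.
Unit clause (G') forces G = 0.
Unit clause (C) forces C = 1.
Unit clause (B) forces B = 1.
Unit clause (H') forces H = 0.
This assignment satisfies each clause.

A=0, B=1, C=1, D=1, E=0, F=0, G=0, H=0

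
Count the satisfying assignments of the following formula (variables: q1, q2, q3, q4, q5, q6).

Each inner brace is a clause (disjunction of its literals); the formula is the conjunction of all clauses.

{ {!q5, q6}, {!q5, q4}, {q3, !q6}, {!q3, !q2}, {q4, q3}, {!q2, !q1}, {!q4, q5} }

There are 2^6 = 64 truth assignments over (q1, q2, q3, q4, q5, q6).
Split on q1. With q1 = true, the clauses containing q1 are satisfied and !q1 drops from the rest; 3 of the 2^5 = 32 assignments to the other variables satisfy what remains.
With q1 = false, by the same count on the reduced clause set, 3 assignments work.
(One model: q1=F, q2=F, q3=T, q4=F, q5=F, q6=F.)
Total: 3 + 3 = 6.

6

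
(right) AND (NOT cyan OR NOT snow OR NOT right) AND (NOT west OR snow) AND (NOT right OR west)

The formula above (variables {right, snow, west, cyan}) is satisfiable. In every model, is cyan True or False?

Suppose cyan = true.
From the singleton clause (right), right = true.
From the singleton clause (NOT snow), snow = false.
From the singleton clause (NOT west), west = false.
Now (west) is unsatisfied and unit — conflict.
So every satisfying assignment has cyan = False.

False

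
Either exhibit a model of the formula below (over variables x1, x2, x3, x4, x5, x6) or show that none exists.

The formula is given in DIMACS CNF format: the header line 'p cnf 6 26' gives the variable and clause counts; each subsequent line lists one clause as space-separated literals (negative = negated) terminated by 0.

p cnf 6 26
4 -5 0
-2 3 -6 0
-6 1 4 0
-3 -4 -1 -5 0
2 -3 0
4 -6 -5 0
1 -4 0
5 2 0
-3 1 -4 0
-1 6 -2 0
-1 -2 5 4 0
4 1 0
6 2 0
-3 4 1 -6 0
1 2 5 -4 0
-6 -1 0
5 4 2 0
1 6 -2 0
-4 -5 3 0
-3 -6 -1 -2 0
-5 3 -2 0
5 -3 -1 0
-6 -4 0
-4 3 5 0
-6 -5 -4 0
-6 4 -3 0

UNSATISFIABLE

Suppose x4 = True.
Unit clause (x1) forces x1 = True.
Unit clause (¬x6) forces x6 = False.
Unit clause (¬x2) forces x2 = False.
Now (x2) is unsatisfied and unit — conflict.
Backtrack on x4: now try x4 = False.
Unit clause (¬x5) forces x5 = False.
Unit clause (x2) forces x2 = True.
Unit clause (¬x1) forces x1 = False.
Now (x1) is unsatisfied and unit — conflict.
Both values of x4 lead to a conflict.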